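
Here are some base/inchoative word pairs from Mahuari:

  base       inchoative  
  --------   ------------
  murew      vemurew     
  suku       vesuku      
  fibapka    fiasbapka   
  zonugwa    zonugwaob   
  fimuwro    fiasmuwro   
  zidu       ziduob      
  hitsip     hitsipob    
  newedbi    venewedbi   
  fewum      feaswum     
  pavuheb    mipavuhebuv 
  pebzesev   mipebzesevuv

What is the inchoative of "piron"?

mipironuv

fibapka and zonugwa both end in -a yet inflect differently (fiasbapka, zonugwaob), so the final letter is not what conditions the rule; the first letter is.
"piron" begins with p-. The stems beginning with p- (pebzesev → mipebzesevuv, pavuheb → mipavuhebuv) add mi- … -uv around the stem.
So piron → mipironuv.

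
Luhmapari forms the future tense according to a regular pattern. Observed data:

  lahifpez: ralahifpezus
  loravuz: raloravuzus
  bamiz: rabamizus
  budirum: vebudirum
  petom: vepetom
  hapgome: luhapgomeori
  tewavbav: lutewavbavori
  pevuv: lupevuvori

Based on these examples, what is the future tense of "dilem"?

"dilem" ends in -m. The stems ending in -m (budirum → vebudirum, petom → vepetom) add the prefix ve-.
So dilem → vedilem.

vedilem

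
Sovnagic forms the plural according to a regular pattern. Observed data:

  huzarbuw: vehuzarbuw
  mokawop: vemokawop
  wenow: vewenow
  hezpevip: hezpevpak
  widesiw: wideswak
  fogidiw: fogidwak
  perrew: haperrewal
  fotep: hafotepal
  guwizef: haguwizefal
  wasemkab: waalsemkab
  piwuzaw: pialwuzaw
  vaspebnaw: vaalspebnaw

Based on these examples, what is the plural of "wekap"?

wealkap

mokawop and hezpevip both end in -p yet inflect differently (vemokawop, hezpevpak), so the final letter is not what conditions the rule; the last vowel is.
"wekap" has last vowel 'a'. The stems whose last vowel is 'a' (wasemkab → waalsemkab, piwuzaw → pialwuzaw, vaspebnaw → vaalspebnaw) insert -al- after the first vowel.
The other patterns: stems whose last vowel is 'o' or 'u' add the prefix ve-; stems whose last vowel is 'i' delete the last vowel and add -ak; stems whose last vowel is 'e' add ha- … -al around the stem.
So wekap → wealkap.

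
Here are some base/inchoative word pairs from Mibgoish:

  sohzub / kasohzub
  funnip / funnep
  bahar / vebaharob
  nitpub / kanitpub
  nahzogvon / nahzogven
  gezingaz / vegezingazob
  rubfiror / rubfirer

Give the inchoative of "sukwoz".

bahar and rubfiror both end in -r yet inflect differently (vebaharob, rubfirer), so the final letter is not what conditions the rule; the last vowel is.
"sukwoz" has last vowel 'o'. The stems whose last vowel is 'o' (rubfiror → rubfirer, nahzogvon → nahzogven) change the last vowel to 'e'.
So sukwoz → sukwez.

sukwez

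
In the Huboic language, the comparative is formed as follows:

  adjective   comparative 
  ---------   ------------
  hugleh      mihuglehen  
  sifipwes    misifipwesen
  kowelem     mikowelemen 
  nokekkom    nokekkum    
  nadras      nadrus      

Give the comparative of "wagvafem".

miwagvafemen

kowelem and nokekkom both end in -m yet inflect differently (mikowelemen, nokekkum), so the final letter is not what conditions the rule; the last vowel is.
"wagvafem" has last vowel 'e'. The stems whose last vowel is 'e' (hugleh → mihuglehen, sifipwes → misifipwesen, kowelem → mikowelemen) add mi- … -en around the stem.
The other pattern: stems whose last vowel is 'a' or 'o' change the last vowel to 'u'.
So wagvafem → miwagvafemen.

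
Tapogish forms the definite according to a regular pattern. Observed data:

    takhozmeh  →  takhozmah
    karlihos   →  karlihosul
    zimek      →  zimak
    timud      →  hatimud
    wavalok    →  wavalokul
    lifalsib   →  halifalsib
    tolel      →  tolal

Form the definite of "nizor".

nizorul

wavalok and zimek both end in -k yet inflect differently (wavalokul, zimak), so the final letter is not what conditions the rule; the last vowel is.
"nizor" has last vowel 'o'. The stems whose last vowel is 'o' (karlihos → karlihosul, wavalok → wavalokul) add -ul.
The other patterns: stems whose last vowel is 'e' change the last vowel to 'a'; stems whose last vowel is 'i' or 'u' add the prefix ha-.
So nizor → nizorul.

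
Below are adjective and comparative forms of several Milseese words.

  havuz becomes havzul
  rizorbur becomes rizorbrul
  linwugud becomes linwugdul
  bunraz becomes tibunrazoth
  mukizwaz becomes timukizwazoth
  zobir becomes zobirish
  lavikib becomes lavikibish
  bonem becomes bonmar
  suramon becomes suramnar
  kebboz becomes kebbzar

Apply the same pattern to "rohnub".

"rohnub" has last vowel 'u'. The stems whose last vowel is 'u' (havuz → havzul, rizorbur → rizorbrul, linwugud → linwugdul) delete the last vowel and add -ul.
So rohnub → rohnbul.

rohnbul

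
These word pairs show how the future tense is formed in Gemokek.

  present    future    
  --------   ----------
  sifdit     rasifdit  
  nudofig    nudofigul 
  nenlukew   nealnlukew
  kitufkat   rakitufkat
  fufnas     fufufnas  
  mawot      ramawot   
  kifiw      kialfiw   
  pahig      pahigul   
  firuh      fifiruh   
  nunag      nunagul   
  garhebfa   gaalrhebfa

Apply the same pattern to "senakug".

senakugul

sifdit and nudofig both have last vowel 'i' yet inflect differently (rasifdit, nudofigul), so the last vowel is not what conditions the rule; the final letter is.
"senakug" ends in -g. The stems ending in -g (nudofig → nudofigul, pahig → pahigul, nunag → nunagul) add -ul.
The other patterns: stems ending in -t add the prefix ra-; stems ending in -a or -w insert -al- after the first vowel; stems ending in -h or -s repeat the first consonant+vowel as a prefix.
So senakug → senakugul.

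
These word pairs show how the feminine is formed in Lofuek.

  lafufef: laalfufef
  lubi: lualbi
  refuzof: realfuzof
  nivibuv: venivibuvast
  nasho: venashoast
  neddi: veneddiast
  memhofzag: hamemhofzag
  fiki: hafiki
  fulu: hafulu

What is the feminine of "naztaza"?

lubi and neddi both end in -i yet inflect differently (lualbi, veneddiast), so the final letter is not what conditions the rule; the first letter is.
"naztaza" begins with n-. The stems beginning with n- (nivibuv → venivibuvast, nasho → venashoast, neddi → veneddiast) add ve- … -ast around the stem.
The other patterns: stems beginning with l- or r- insert -al- after the first vowel; stems beginning with f- or m- add the prefix ha-.
So naztaza → venaztazaast.

venaztazaast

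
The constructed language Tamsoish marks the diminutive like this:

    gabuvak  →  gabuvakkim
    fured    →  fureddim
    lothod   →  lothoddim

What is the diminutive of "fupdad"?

Every pair shown (gabuvak → gabuvakkim, fured → fureddim, lothod → lothoddim) follows the same rule: double the final consonant and add -im.
So fupdad → fupdaddim.

fupdaddim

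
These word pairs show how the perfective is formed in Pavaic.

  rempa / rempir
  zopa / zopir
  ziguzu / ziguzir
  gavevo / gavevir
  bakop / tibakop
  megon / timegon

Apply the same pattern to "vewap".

gavevo and bakop both have last vowel 'o' yet inflect differently (gavevir, tibakop), so the last vowel is not what conditions the rule; whether the stem ends in a vowel or a consonant is.
"vewap" ends in a consonant. The stems ending in a consonant (bakop → tibakop, megon → timegon) add the prefix ti-.
The other pattern: stems ending in a vowel drop the final letter and add -ir.
So vewap → tivewap.

tivewap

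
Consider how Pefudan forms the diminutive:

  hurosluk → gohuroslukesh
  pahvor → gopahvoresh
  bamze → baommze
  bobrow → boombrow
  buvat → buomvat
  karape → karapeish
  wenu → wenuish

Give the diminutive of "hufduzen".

bamze and karape both end in -e yet inflect differently (baommze, karapeish), so the final letter is not what conditions the rule; the first letter is.
"hufduzen" begins with h-. The one such stem in the data (hurosluk → gohuroslukesh) adds go- … -esh around the stem, so the same rule applies.
The other patterns: stems beginning with b- insert -om- after the first vowel; stems beginning with k- or w- add -ish.
So hufduzen → gohufduzenesh.

gohufduzenesh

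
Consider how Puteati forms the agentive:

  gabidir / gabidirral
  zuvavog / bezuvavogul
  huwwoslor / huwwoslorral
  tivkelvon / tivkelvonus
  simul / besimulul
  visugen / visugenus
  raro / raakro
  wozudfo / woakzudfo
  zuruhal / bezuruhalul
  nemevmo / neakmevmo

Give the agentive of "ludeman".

huwwoslor and tivkelvon both have last vowel 'o' yet inflect differently (huwwoslorral, tivkelvonus), so the last vowel is not what conditions the rule; the final letter is.
"ludeman" ends in -n. The stems ending in -n (tivkelvon → tivkelvonus, visugen → visugenus) add -us.
So ludeman → ludemanus.

ludemanus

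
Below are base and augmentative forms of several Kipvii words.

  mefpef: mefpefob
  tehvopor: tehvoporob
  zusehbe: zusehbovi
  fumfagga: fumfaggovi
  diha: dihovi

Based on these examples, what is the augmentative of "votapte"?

mefpef and zusehbe both have last vowel 'e' yet inflect differently (mefpefob, zusehbovi), so the last vowel is not what conditions the rule; whether the stem ends in a vowel or a consonant is.
"votapte" ends in a vowel. The stems ending in a vowel (diha → dihovi, fumfagga → fumfaggovi, zusehbe → zusehbovi) drop the final letter and add -ovi.
The other pattern: stems ending in a consonant add -ob.
So votapte → votaptovi.

votaptovi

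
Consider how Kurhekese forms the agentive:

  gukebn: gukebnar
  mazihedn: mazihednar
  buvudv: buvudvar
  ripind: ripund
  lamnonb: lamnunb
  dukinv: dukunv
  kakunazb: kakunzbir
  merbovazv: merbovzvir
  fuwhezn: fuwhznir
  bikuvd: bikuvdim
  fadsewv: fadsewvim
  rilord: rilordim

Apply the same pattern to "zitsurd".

buvudv and dukinv both end in -v yet inflect differently (buvudvar, dukunv), so the final letter is not what conditions the rule; the second-to-last letter is.
"zitsurd" has second-to-last letter 'r'. The one such stem in the data (rilord → rilordim) adds -im, so the same rule applies.
So zitsurd → zitsurdim.

zitsurdim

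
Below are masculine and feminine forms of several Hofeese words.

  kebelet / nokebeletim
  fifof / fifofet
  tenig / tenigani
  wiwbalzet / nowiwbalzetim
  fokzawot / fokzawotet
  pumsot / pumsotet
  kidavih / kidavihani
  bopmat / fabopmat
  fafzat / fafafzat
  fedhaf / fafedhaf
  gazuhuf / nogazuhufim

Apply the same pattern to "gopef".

fifof and fedhaf both end in -f yet inflect differently (fifofet, fafedhaf), so the final letter is not what conditions the rule; the last vowel is.
"gopef" has last vowel 'e'. The stems whose last vowel is 'e' (wiwbalzet → nowiwbalzetim, kebelet → nokebeletim) add no- … -im around the stem.
So gopef → nogopefim.

nogopefim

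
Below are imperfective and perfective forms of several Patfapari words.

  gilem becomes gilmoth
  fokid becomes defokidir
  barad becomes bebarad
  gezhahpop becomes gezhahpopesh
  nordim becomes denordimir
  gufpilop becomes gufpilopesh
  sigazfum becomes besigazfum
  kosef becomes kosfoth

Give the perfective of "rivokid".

derivokidir

nordim and gilem both end in -m yet inflect differently (denordimir, gilmoth), so the final letter is not what conditions the rule; the last vowel is.
"rivokid" has last vowel 'i'. The stems whose last vowel is 'i' (fokid → defokidir, nordim → denordimir) add de- … -ir around the stem.
The other patterns: stems whose last vowel is 'o' add -esh; stems whose last vowel is 'e' delete the last vowel and add -oth; stems whose last vowel is 'a' or 'u' add the prefix be-.
So rivokid → derivokidir.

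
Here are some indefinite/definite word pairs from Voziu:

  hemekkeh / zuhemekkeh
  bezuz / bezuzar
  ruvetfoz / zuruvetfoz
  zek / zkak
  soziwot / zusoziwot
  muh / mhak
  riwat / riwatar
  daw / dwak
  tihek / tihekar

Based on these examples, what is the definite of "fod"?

"fod" has 1 vowel. The stems with 1 vowel (muh → mhak, daw → dwak, zek → zkak) delete the last vowel and add -ak.
The other patterns: stems with 2 vowels add -ar; stems with 3 vowels add the prefix zu-.
So fod → fdak.

fdak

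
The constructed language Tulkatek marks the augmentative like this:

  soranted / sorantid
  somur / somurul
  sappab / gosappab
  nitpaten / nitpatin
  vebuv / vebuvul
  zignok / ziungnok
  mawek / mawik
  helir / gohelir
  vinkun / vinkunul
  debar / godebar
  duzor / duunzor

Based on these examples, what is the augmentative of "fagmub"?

"fagmub" has last vowel 'u'. The stems whose last vowel is 'u' (somur → somurul, vebuv → vebuvul, vinkun → vinkunul) add -ul.
The other patterns: stems whose last vowel is 'a' or 'i' add the prefix go-; stems whose last vowel is 'e' change the last vowel to 'i'; stems whose last vowel is 'o' insert -un- after the first vowel.
So fagmub → fagmubul.

fagmubul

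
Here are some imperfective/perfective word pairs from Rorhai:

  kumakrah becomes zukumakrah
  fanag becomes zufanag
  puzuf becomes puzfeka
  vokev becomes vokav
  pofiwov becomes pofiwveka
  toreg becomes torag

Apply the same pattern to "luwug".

fanag and toreg both end in -g yet inflect differently (zufanag, torag), so the final letter is not what conditions the rule; the last vowel is.
"luwug" has last vowel 'u'. The one such stem in the data (puzuf → puzfeka) deletes the last vowel and adds -eka (as does pofiwov), so the same rule applies.
The other patterns: stems whose last vowel is 'a' add the prefix zu-; stems whose last vowel is 'e' change the last vowel to 'a'.
So luwug → luwgeka.

luwgeka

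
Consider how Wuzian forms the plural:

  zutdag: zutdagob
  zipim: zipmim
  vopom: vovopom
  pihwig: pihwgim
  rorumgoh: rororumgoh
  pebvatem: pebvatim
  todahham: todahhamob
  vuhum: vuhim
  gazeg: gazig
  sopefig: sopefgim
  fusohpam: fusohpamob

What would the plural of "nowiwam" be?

"nowiwam" has last vowel 'a'. The stems whose last vowel is 'a' (zutdag → zutdagob, todahham → todahhamob, fusohpam → fusohpamob) add -ob.
So nowiwam → nowiwamob.

nowiwamob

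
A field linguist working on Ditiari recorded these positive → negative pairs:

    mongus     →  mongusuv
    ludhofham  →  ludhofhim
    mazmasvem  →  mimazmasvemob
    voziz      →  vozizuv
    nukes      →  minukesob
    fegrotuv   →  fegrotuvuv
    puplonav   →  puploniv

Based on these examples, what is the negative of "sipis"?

sipisuv

"sipis" has last vowel 'i'. The one such stem in the data (voziz → vozizuv) adds -uv, so the same rule applies.
So sipis → sipisuv.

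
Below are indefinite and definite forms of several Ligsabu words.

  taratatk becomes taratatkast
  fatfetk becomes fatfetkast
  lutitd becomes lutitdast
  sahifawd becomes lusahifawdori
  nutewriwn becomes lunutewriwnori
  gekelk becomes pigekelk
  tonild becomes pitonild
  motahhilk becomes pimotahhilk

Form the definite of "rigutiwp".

lurigutiwpori

lutitd and sahifawd both end in -d yet inflect differently (lutitdast, lusahifawdori), so the final letter is not what conditions the rule; the second-to-last letter is.
"rigutiwp" has second-to-last letter 'w'. The stems whose second-to-last letter is 'w' (sahifawd → lusahifawdori, nutewriwn → lunutewriwnori) add lu- … -ori around the stem.
The other patterns: stems whose second-to-last letter is 't' add -ast; stems whose second-to-last letter is 'l' add the prefix pi-.
So rigutiwp → lurigutiwpori.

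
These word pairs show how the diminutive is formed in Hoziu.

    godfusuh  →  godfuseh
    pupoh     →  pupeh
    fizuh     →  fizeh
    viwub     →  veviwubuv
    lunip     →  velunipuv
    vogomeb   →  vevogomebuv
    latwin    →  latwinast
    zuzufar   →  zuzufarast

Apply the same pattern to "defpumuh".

"defpumuh" ends in -h. The stems ending in -h (godfusuh → godfuseh, pupoh → pupeh, fizuh → fizeh) change the last vowel to 'e'.
The other patterns: stems ending in -b or -p add ve- … -uv around the stem; stems ending in -n or -r add -ast.
So defpumuh → defpumeh.

defpumeh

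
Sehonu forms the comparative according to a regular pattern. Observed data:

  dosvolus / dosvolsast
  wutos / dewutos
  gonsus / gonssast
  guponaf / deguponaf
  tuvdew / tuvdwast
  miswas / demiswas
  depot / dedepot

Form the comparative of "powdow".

"powdow" has last vowel 'o'. The stems whose last vowel is 'o' (wutos → dewutos, depot → dedepot) add the prefix de-.
The other pattern: stems whose last vowel is 'e' or 'u' delete the last vowel and add -ast.
So powdow → depowdow.

depowdow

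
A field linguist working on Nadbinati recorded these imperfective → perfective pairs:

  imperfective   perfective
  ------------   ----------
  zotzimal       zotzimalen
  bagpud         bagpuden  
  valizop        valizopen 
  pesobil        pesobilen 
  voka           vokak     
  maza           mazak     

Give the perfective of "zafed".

zafeden

zotzimal and maza both have last vowel 'a' yet inflect differently (zotzimalen, mazak), so the last vowel is not what conditions the rule; whether the stem ends in a vowel or a consonant is.
"zafed" ends in a consonant. The stems ending in a consonant (bagpud → bagpuden, pesobil → pesobilen, zotzimal → zotzimalen) add -en.
The other pattern: stems ending in a vowel drop the final letter and add -ak.
So zafed → zafeden.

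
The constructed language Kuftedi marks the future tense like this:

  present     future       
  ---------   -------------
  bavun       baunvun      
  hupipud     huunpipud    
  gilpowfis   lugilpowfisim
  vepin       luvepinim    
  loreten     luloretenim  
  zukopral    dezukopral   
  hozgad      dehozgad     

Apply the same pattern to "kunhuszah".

bavun and vepin both end in -n yet inflect differently (baunvun, luvepinim), so the final letter is not what conditions the rule; the last vowel is.
"kunhuszah" has last vowel 'a'. The stems whose last vowel is 'a' (zukopral → dezukopral, hozgad → dehozgad) add the prefix de-.
The other patterns: stems whose last vowel is 'u' insert -un- after the first vowel; stems whose last vowel is 'e' or 'i' add lu- … -im around the stem.
So kunhuszah → dekunhuszah.

dekunhuszah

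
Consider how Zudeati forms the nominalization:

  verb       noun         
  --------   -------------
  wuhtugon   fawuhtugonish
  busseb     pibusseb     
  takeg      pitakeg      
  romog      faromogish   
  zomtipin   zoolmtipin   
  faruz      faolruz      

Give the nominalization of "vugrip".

romog and takeg both end in -g yet inflect differently (faromogish, pitakeg), so the final letter is not what conditions the rule; the last vowel is.
"vugrip" has last vowel 'i'. The one such stem in the data (zomtipin → zoolmtipin) inserts -ol- after the first vowel (as does faruz), so the same rule applies.
The other patterns: stems whose last vowel is 'o' add fa- … -ish around the stem; stems whose last vowel is 'e' add the prefix pi-.
So vugrip → vuolgrip.

vuolgrip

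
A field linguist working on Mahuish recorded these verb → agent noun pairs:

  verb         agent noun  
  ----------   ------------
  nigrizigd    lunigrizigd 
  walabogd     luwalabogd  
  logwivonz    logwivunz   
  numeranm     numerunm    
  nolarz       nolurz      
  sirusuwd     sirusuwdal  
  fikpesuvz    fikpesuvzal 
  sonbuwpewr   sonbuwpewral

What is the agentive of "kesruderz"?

kesrudurz

"kesruderz" has second-to-last letter 'r'. The one such stem in the data (nolarz → nolurz) changes the last vowel to 'u' (as do logwivonz, numeranm), so the same rule applies.
The other patterns: stems whose second-to-last letter is 'g' add the prefix lu-; stems whose second-to-last letter is 'v' or 'w' add -al.
So kesruderz → kesrudurz.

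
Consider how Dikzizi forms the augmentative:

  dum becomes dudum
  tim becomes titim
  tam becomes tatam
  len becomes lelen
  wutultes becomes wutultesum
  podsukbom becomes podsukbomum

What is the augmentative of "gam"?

dum and podsukbom both end in -m yet inflect differently (dudum, podsukbomum), so the final letter is not what conditions the rule; the number of vowels is.
"gam" has 1 vowel. The stems with 1 vowel (dum → dudum, tim → titim, tam → tatam) repeat the first consonant+vowel as a prefix.
The other pattern: stems with 3 vowels add -um.
So gam → gagam.

gagam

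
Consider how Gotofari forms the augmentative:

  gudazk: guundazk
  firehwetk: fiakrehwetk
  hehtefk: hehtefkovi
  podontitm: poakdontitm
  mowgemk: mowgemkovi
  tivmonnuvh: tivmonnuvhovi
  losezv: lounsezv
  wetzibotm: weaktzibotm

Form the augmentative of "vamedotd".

vaakmedotd

gudazk and firehwetk both end in -k yet inflect differently (guundazk, fiakrehwetk), so the final letter is not what conditions the rule; the second-to-last letter is.
"vamedotd" has second-to-last letter 't'. The stems whose second-to-last letter is 't' (wetzibotm → weaktzibotm, firehwetk → fiakrehwetk, podontitm → poakdontitm) insert -ak- after the first vowel.
The other patterns: stems whose second-to-last letter is 'z' insert -un- after the first vowel; stems whose second-to-last letter is 'f', 'm' or 'v' add -ovi.
So vamedotd → vaakmedotd.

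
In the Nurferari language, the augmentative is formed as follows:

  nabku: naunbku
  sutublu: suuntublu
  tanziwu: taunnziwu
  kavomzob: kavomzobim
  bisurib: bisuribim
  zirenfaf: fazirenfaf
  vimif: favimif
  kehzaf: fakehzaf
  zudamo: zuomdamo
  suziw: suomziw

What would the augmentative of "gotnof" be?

"gotnof" ends in -f. The stems ending in -f (zirenfaf → fazirenfaf, vimif → favimif, kehzaf → fakehzaf) add the prefix fa-.
So gotnof → fagotnof.

fagotnof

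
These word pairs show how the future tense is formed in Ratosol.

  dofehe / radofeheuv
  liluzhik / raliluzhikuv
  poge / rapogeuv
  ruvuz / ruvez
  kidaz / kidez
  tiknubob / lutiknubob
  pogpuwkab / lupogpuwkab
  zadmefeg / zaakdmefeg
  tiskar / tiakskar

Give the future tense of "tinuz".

tinez

kidaz and pogpuwkab both have last vowel 'a' yet inflect differently (kidez, lupogpuwkab), so the last vowel is not what conditions the rule; the final letter is.
"tinuz" ends in -z. The stems ending in -z (ruvuz → ruvez, kidaz → kidez) change the last vowel to 'e'.
So tinuz → tinez.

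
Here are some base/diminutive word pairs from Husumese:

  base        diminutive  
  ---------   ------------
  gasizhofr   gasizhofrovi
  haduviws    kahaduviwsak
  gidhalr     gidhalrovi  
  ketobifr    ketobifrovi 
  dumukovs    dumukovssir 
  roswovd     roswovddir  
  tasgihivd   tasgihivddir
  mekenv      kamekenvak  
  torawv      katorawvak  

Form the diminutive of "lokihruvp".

lokihruvppir

dumukovs and haduviws both end in -s yet inflect differently (dumukovssir, kahaduviwsak), so the final letter is not what conditions the rule; the second-to-last letter is.
"lokihruvp" has second-to-last letter 'v'. The stems whose second-to-last letter is 'v' (tasgihivd → tasgihivddir, roswovd → roswovddir, dumukovs → dumukovssir) double the final consonant and add -ir.
So lokihruvp → lokihruvppir.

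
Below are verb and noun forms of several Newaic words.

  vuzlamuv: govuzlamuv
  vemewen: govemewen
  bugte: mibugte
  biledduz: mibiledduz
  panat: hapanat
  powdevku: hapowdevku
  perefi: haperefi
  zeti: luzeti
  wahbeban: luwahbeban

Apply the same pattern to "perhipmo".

haperhipmo

perefi and zeti both end in -i yet inflect differently (haperefi, luzeti), so the final letter is not what conditions the rule; the first letter is.
"perhipmo" begins with p-. The stems beginning with p- (panat → hapanat, powdevku → hapowdevku, perefi → haperefi) add the prefix ha-.
The other patterns: stems beginning with v- add the prefix go-; stems beginning with b- add the prefix mi-; stems beginning with w- or z- add the prefix lu-.
So perhipmo → haperhipmo.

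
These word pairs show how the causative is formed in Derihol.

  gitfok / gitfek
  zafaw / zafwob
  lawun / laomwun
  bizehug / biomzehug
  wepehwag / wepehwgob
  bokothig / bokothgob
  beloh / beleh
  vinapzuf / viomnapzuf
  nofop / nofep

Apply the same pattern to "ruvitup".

ruomvitup

bizehug and bokothig both end in -g yet inflect differently (biomzehug, bokothgob), so the final letter is not what conditions the rule; the last vowel is.
"ruvitup" has last vowel 'u'. The stems whose last vowel is 'u' (vinapzuf → viomnapzuf, lawun → laomwun, bizehug → biomzehug) insert -om- after the first vowel.
The other patterns: stems whose last vowel is 'o' change the last vowel to 'e'; stems whose last vowel is 'a' or 'i' delete the last vowel and add -ob.
So ruvitup → ruomvitup.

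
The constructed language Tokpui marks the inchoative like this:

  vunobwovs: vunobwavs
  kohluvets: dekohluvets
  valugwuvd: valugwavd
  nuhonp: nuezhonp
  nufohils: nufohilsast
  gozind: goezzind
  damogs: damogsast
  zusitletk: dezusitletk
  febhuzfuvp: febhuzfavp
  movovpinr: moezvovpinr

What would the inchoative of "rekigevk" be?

febhuzfuvp and nuhonp both end in -p yet inflect differently (febhuzfavp, nuezhonp), so the final letter is not what conditions the rule; the second-to-last letter is.
"rekigevk" has second-to-last letter 'v'. The stems whose second-to-last letter is 'v' (valugwuvd → valugwavd, febhuzfuvp → febhuzfavp, vunobwovs → vunobwavs) change the last vowel to 'a'.
The other patterns: stems whose second-to-last letter is 'n' insert -ez- after the first vowel; stems whose second-to-last letter is 't' add the prefix de-; stems whose second-to-last letter is 'g' or 'l' add -ast.
So rekigevk → rekigavk.

rekigavk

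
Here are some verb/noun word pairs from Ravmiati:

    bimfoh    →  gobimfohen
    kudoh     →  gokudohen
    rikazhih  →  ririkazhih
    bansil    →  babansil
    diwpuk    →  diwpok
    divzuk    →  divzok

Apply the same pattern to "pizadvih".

pipizadvih

bimfoh and rikazhih both end in -h yet inflect differently (gobimfohen, ririkazhih), so the final letter is not what conditions the rule; the last vowel is.
"pizadvih" has last vowel 'i'. The stems whose last vowel is 'i' (rikazhih → ririkazhih, bansil → babansil) repeat the first consonant+vowel as a prefix.
The other patterns: stems whose last vowel is 'o' add go- … -en around the stem; stems whose last vowel is 'u' change the last vowel to 'o'.
So pizadvih → pipizadvih.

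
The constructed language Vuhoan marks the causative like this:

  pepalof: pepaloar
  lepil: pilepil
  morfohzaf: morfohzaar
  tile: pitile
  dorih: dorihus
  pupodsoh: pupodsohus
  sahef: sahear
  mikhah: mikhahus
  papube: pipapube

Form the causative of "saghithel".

pisaghithel

morfohzaf and mikhah both have last vowel 'a' yet inflect differently (morfohzaar, mikhahus), so the last vowel is not what conditions the rule; the final letter is.
"saghithel" ends in -l. The one such stem in the data (lepil → pilepil) adds the prefix pi-, so the same rule applies.
The other patterns: stems ending in -f drop the final letter and add -ar; stems ending in -h add -us.
So saghithel → pisaghithel.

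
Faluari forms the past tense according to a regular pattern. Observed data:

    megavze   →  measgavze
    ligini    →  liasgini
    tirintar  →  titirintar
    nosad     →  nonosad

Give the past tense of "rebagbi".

megavze and tirintar both have 3 vowels yet inflect differently (measgavze, titirintar), so the number of vowels is not what conditions the rule; whether the stem ends in a vowel or a consonant is.
"rebagbi" ends in a vowel. The stems ending in a vowel (megavze → measgavze, ligini → liasgini) insert -as- after the first vowel.
So rebagbi → reasbagbi.

reasbagbi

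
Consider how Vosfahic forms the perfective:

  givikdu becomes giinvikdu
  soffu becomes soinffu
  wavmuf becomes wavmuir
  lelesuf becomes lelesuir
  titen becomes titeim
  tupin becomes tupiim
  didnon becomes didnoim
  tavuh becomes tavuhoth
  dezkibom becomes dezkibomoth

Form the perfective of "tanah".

tanahoth

givikdu and wavmuf both have last vowel 'u' yet inflect differently (giinvikdu, wavmuir), so the last vowel is not what conditions the rule; the final letter is.
"tanah" ends in -h. The one such stem in the data (tavuh → tavuhoth) adds -oth, so the same rule applies.
The other patterns: stems ending in -u insert -in- after the first vowel; stems ending in -f drop the final letter and add -ir; stems ending in -n drop the final letter and add -im.
So tanah → tanahoth.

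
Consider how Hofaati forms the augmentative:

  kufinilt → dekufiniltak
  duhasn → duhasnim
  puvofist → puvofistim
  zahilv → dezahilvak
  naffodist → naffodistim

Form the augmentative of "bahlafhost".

naffodist and kufinilt both end in -t yet inflect differently (naffodistim, dekufiniltak), so the final letter is not what conditions the rule; the second-to-last letter is.
"bahlafhost" has second-to-last letter 's'. The stems whose second-to-last letter is 's' (duhasn → duhasnim, naffodist → naffodistim, puvofist → puvofistim) add -im.
The other pattern: stems whose second-to-last letter is 'l' add de- … -ak around the stem.
So bahlafhost → bahlafhostim.

bahlafhostim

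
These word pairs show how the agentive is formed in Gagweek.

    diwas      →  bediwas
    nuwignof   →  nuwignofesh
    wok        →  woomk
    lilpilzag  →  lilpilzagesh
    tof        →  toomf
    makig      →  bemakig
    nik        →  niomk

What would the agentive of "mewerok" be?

mewerokesh

tof and nuwignof both end in -f yet inflect differently (toomf, nuwignofesh), so the final letter is not what conditions the rule; the number of vowels is.
"mewerok" has 3 vowels. The stems with 3 vowels (nuwignof → nuwignofesh, lilpilzag → lilpilzagesh) add -esh.
So mewerok → mewerokesh.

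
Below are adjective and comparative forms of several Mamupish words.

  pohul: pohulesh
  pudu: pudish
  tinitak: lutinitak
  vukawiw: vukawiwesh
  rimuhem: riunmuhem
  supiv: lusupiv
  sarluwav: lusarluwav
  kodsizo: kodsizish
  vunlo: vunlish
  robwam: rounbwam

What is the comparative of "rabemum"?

raunbemum

tinitak and robwam both have last vowel 'a' yet inflect differently (lutinitak, rounbwam), so the last vowel is not what conditions the rule; the final letter is.
"rabemum" ends in -m. The stems ending in -m (robwam → rounbwam, rimuhem → riunmuhem) insert -un- after the first vowel.
The other patterns: stems ending in -k or -v add the prefix lu-; stems ending in -o or -u drop the final letter and add -ish; stems ending in -l or -w add -esh.
So rabemum → raunbemum.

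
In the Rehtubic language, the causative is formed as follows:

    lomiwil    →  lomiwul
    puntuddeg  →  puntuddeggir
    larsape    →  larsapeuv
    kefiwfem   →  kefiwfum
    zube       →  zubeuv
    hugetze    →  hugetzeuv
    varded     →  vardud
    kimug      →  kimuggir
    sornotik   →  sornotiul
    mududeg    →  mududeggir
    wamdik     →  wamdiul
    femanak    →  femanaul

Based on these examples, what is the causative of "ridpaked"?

hugetze and puntuddeg both have last vowel 'e' yet inflect differently (hugetzeuv, puntuddeggir), so the last vowel is not what conditions the rule; the final letter is.
"ridpaked" ends in -d. The one such stem in the data (varded → vardud) changes the last vowel to 'u' (as do kefiwfem, lomiwil), so the same rule applies.
So ridpaked → ridpakud.

ridpakud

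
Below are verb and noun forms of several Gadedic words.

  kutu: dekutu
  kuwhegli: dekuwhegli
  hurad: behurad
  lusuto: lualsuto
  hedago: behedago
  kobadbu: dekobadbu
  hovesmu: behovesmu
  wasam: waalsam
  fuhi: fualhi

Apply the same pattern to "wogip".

"wogip" begins with w-. The one such stem in the data (wasam → waalsam) inserts -al- after the first vowel (as do fuhi, lusuto), so the same rule applies.
The other patterns: stems beginning with h- add the prefix be-; stems beginning with k- add the prefix de-.
So wogip → woalgip.

woalgip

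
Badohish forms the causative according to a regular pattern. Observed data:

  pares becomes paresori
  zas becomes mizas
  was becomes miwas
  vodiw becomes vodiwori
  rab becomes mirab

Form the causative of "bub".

pares and was both end in -s yet inflect differently (paresori, miwas), so the final letter is not what conditions the rule; the number of vowels is.
"bub" has 1 vowel. The stems with 1 vowel (was → miwas, zas → mizas, rab → mirab) add the prefix mi-.
So bub → mibub.

mibub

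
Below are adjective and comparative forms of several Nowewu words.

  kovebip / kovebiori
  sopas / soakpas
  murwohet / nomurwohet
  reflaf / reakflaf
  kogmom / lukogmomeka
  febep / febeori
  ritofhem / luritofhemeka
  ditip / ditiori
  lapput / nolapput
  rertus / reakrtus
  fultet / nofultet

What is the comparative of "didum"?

ritofhem and fultet both have last vowel 'e' yet inflect differently (luritofhemeka, nofultet), so the last vowel is not what conditions the rule; the final letter is.
"didum" ends in -m. The stems ending in -m (ritofhem → luritofhemeka, kogmom → lukogmomeka) add lu- … -eka around the stem.
So didum → ludidumeka.

ludidumeka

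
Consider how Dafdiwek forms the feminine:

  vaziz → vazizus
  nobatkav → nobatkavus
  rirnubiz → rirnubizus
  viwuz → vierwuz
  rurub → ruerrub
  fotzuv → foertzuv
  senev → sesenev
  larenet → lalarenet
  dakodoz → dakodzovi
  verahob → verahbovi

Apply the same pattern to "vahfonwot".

vaziz and viwuz both end in -z yet inflect differently (vazizus, vierwuz), so the final letter is not what conditions the rule; the last vowel is.
"vahfonwot" has last vowel 'o'. The stems whose last vowel is 'o' (dakodoz → dakodzovi, verahob → verahbovi) delete the last vowel and add -ovi.
So vahfonwot → vahfonwtovi.

vahfonwtovi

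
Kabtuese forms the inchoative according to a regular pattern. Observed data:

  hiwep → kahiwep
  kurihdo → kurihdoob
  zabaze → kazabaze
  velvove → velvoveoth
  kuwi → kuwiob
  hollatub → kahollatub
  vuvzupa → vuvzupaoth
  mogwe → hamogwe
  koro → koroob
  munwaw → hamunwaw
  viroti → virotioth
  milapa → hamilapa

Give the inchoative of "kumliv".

kumlivob

"kumliv" begins with k-. The stems beginning with k- (kurihdo → kurihdoob, koro → koroob, kuwi → kuwiob) add -ob.
So kumliv → kumlivob.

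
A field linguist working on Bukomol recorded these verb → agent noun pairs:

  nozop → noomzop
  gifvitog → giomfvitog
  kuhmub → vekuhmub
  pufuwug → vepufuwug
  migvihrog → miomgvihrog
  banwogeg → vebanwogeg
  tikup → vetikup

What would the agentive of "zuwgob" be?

zuomwgob

"zuwgob" has last vowel 'o'. The stems whose last vowel is 'o' (nozop → noomzop, migvihrog → miomgvihrog, gifvitog → giomfvitog) insert -om- after the first vowel.
The other pattern: stems whose last vowel is 'e' or 'u' add the prefix ve-.
So zuwgob → zuomwgob.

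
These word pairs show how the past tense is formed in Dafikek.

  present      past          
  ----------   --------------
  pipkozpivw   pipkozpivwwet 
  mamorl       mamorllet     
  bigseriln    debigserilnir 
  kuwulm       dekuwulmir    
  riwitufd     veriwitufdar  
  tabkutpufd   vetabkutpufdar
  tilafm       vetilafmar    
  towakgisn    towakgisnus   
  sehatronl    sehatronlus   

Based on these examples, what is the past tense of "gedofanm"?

gedofanmus

kuwulm and tilafm both end in -m yet inflect differently (dekuwulmir, vetilafmar), so the final letter is not what conditions the rule; the second-to-last letter is.
"gedofanm" has second-to-last letter 'n'. The one such stem in the data (sehatronl → sehatronlus) adds -us, so the same rule applies.
The other patterns: stems whose second-to-last letter is 'r' or 'v' double the final consonant and add -et; stems whose second-to-last letter is 'l' add de- … -ir around the stem; stems whose second-to-last letter is 'f' add ve- … -ar around the stem.
So gedofanm → gedofanmus.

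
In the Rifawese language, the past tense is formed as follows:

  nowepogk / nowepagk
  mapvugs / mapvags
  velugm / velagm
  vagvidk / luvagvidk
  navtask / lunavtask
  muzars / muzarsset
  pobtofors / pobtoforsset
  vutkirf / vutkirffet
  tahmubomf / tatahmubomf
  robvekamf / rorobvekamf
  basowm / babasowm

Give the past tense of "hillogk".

hillagk

"hillogk" has second-to-last letter 'g'. The stems whose second-to-last letter is 'g' (nowepogk → nowepagk, mapvugs → mapvags, velugm → velagm) change the last vowel to 'a'.
So hillogk → hillagk.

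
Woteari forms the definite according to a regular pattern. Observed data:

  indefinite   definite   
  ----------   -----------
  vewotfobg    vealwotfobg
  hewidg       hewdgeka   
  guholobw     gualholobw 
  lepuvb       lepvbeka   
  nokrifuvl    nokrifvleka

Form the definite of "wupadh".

"wupadh" has second-to-last letter 'd'. The one such stem in the data (hewidg → hewdgeka) deletes the last vowel and adds -eka (as do nokrifuvl, lepuvb), so the same rule applies.
So wupadh → wupdheka.

wupdheka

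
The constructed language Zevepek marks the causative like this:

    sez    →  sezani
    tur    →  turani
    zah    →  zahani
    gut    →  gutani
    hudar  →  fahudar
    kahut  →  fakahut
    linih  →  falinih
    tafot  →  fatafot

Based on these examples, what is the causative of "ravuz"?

"ravuz" has 2 vowels. The stems with 2 vowels (hudar → fahudar, kahut → fakahut, linih → falinih) add the prefix fa-.
The other pattern: stems with 1 vowel add -ani.
So ravuz → faravuz.

faravuz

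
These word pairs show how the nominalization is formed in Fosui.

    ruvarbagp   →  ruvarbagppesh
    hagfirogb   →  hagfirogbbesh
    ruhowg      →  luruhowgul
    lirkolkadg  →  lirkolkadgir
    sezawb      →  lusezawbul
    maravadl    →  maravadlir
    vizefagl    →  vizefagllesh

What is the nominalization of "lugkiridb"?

lugkiridbir

sezawb and hagfirogb both end in -b yet inflect differently (lusezawbul, hagfirogbbesh), so the final letter is not what conditions the rule; the second-to-last letter is.
"lugkiridb" has second-to-last letter 'd'. The stems whose second-to-last letter is 'd' (lirkolkadg → lirkolkadgir, maravadl → maravadlir) add -ir.
So lugkiridb → lugkiridbir.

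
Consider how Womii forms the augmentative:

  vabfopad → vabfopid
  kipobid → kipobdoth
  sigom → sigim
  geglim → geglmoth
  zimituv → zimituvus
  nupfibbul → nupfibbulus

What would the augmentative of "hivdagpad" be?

hivdagpid

"hivdagpad" has last vowel 'a'. The one such stem in the data (vabfopad → vabfopid) changes the last vowel to 'i' (as does sigom), so the same rule applies.
So hivdagpad → hivdagpid.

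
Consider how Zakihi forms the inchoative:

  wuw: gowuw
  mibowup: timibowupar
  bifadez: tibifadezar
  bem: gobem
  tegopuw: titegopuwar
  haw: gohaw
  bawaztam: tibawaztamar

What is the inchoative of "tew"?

haw and tegopuw both end in -w yet inflect differently (gohaw, titegopuwar), so the final letter is not what conditions the rule; the number of vowels is.
"tew" has 1 vowel. The stems with 1 vowel (haw → gohaw, bem → gobem, wuw → gowuw) add the prefix go-.
So tew → gotew.

gotew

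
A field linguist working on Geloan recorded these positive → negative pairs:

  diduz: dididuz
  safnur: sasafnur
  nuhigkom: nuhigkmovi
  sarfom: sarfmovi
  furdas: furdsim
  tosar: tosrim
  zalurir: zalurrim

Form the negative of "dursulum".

dudursulum

"dursulum" has last vowel 'u'. The stems whose last vowel is 'u' (diduz → dididuz, safnur → sasafnur) repeat the first consonant+vowel as a prefix.
The other patterns: stems whose last vowel is 'o' delete the last vowel and add -ovi; stems whose last vowel is 'a' or 'i' delete the last vowel and add -im.
So dursulum → dudursulum.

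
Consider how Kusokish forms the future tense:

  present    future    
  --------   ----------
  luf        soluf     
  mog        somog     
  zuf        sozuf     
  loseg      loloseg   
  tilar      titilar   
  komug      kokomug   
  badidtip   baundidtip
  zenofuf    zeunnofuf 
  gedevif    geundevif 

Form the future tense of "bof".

sobof

"bof" has 1 vowel. The stems with 1 vowel (luf → soluf, mog → somog, zuf → sozuf) add the prefix so-.
The other patterns: stems with 2 vowels repeat the first consonant+vowel as a prefix; stems with 3 vowels insert -un- after the first vowel.
So bof → sobof.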